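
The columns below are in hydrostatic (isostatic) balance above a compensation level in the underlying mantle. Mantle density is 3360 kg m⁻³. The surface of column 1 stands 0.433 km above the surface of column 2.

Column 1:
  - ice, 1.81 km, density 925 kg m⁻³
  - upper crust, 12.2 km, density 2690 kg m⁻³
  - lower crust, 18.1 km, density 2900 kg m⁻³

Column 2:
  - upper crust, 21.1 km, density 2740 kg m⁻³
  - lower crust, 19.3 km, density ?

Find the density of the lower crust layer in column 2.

Take the compensation level at the base of the deeper column (depth z_c below the surface of column 1) and equate Σ ρ_i t_i down to z_c; mantle fills any gap and the z_c terms cancel.
Column 1: 1.81×925 + 12.2×2690 + 18.1×2900 + (z_c − 32.11)×3360
Column 2: 0.433×0 + 21.1×2740 + 19.3×ρ + (z_c − 0.433 − 40.4)×3360
The z_c×3360 term appears on both sides and cancels. Collect the known terms of each column as K = Σ(ρt)_known − 3360 × (depth of known layers): K_1 = 86982.25 − 3360×32.11 = −20907.35; K_2 = 57814 − 3360×(0.433 + 40.4) = −79384.88.
Balance: K_1 = K_2 + 19.3×ρ, so ρ = (K_1 − K_2)/19.3 = 58477.5/19.3 = 3030 kg m⁻³.

3030 kg m⁻³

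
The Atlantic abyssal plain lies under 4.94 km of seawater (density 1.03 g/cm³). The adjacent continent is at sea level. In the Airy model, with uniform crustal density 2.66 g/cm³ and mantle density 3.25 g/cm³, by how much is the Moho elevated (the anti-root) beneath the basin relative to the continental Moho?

13.6 km

By Archimedes' principle applied to the lithosphere: replacing crust with seawater at the top is compensated by replacing crust with mantle at the base: d (ρ_c − ρ_w) = a (ρ_m − ρ_c).
a = d (ρ_c − ρ_w)/(ρ_m − ρ_c) = 4.94 km × 1.63/0.59 = 13.6 km.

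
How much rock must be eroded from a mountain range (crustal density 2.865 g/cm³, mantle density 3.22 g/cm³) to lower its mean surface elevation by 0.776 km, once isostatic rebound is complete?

7.04 km

Net drop Δ = e − u = e − e ρ_c/ρ_m = e (ρ_m − ρ_c)/ρ_m.
e = Δ ρ_m/(ρ_m − ρ_c) = 0.776 km × 3.22/0.355 = 7.04 km.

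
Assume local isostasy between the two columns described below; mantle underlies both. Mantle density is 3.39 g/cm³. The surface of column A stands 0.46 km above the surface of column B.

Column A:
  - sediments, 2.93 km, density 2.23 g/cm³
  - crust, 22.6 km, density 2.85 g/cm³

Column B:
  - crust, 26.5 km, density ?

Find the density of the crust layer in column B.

Take the compensation level at the base of the deeper column (depth z_c below the surface of column A) and equate Σ ρ_i t_i down to z_c; mantle fills any gap and the z_c terms cancel.
Column A: 2.93×2.23 + 22.6×2.85 + (z_c − 25.53)×3.39
Column B: 0.46×0 + 26.5×ρ + (z_c − 0.46 − 26.5)×3.39
The z_c×3.39 term appears on both sides and cancels. Collect the known terms of each column as K = Σ(ρt)_known − 3.39 × (depth of known layers): K_A = 70.9439 − 3.39×25.53 = −15.6028; K_B = 0 − 3.39×(0.46 + 26.5) = −91.3944.
Balance: K_A = K_B + 26.5×ρ, so ρ = (K_A − K_B)/26.5 = 75.7916/26.5 = 2.86 g/cm³.

2.86 g/cm³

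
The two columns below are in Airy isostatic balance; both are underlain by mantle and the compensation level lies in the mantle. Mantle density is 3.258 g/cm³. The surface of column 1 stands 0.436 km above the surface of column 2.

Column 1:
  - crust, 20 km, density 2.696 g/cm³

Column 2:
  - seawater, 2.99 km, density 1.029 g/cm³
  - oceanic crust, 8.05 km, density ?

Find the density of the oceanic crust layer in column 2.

Take the compensation level at the base of the deeper column (depth z_c below the surface of column 1) and equate Σ ρ_i t_i down to z_c; mantle fills any gap and the z_c terms cancel.
Column 1: 20×2.696 + (z_c − 20)×3.258
Column 2: 0.436×0 + 2.99×1.029 + 8.05×ρ + (z_c − 0.436 − 11.04)×3.258
The z_c×3.258 term appears on both sides and cancels. Collect the known terms of each column as K = Σ(ρt)_known − 3.258 × (depth of known layers): K_1 = 53.92 − 3.258×20 = −11.24; K_2 = 3.07671 − 3.258×(0.436 + 11.04) = −34.312098.
Balance: K_1 = K_2 + 8.05×ρ, so ρ = (K_1 − K_2)/8.05 = 23.0721/8.05 = 2.87 g/cm³.

2.87 g/cm³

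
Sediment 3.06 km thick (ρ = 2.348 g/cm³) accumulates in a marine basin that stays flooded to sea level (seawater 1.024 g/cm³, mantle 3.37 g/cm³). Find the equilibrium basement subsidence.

1.73 km

Submarine loading: the sediment displaces seawater, and the subsidence is in turn flooded, so s (ρ_m − ρ_w) = t (ρ_sed − ρ_w).
s = 3.06 km × (2.348 − 1.024) / (3.37 − 1.024) = 1.73 km.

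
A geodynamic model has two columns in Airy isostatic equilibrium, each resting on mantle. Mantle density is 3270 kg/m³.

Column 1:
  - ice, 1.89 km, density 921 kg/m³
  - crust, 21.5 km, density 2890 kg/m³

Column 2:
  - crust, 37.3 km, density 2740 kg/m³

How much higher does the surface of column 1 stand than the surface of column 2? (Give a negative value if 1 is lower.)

−2.19 km

For any compensation level in the mantle, the mantle terms cancel and isostasy reduces to e = (Σt_1 − Σt_2) − (Σ(ρt)_1 − Σ(ρt)_2) / ρ_m.
Σt_1 = 23.39 km; Σt_2 = 37.3 km; Σ(ρt)_1 = 63875.69; Σ(ρt)_2 = 102202 (in km·kg/m³).
e = (23.39 − 37.3) − (63875.69 − 102202) / 3270 = −2.19 km.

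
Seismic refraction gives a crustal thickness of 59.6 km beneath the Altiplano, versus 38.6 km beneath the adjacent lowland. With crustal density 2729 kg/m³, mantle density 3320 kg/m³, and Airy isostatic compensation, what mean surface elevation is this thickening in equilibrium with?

Excess crust Δ = 59.6 km − 38.6 km = 21 km, split between elevation h and root r with h + r = Δ.
Airy balance ρ_c h = (ρ_m − ρ_c) r gives r = h ρ_c/(ρ_m − ρ_c), so h (1 + ρ_c/(ρ_m − ρ_c)) = Δ, i.e. h = Δ (ρ_m − ρ_c)/ρ_m.
h = 21 km × 591/3320 = 3.74 km.

3.74 km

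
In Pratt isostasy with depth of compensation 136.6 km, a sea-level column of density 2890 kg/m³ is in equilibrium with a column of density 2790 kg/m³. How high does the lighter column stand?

ρ_ref D = ρ (D + h) → h = D (ρ_ref − ρ)/ρ.
h = 136.6 km × (2890 − 2790)/2790 = 4.9 km.

4.9 km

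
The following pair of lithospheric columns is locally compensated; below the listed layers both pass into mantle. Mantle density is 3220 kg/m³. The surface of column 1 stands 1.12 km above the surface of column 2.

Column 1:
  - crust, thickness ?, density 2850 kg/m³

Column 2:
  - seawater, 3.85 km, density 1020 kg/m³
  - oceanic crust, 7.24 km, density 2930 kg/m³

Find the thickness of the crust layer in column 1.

Take the compensation level at the base of the deeper column (depth z_c below the surface of column 1) and equate Σ ρ_i t_i down to z_c; mantle fills any gap and the z_c terms cancel.
Column 1: x×2850 + (z_c − 0 − x)×3220
Column 2: 1.12×0 + 3.85×1020 + 7.24×2930 + (z_c − 1.12 − 11.09)×3220
The z_c×3220 term appears on both sides and cancels. Collect the known terms of each column as K = Σ(ρt)_known − 3220 × (depth of known layers): K_1 = 0 − 3220×0 = 0; K_2 = 25140.2 − 3220×(1.12 + 11.09) = −14176.
Balance: K_1 − x×(3220 − 2850) = K_2, so x = (K_1 − K_2)/(3220 − 2850) = 14176/370 = 38.3 km.

38.3 km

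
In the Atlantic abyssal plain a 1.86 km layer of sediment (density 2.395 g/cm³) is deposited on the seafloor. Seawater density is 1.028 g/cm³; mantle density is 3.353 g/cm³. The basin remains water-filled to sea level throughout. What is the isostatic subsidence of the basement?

1.09 km

Submarine loading: the sediment displaces seawater, and the subsidence is in turn flooded, so s (ρ_m − ρ_w) = t (ρ_sed − ρ_w).
s = 1.86 km × (2.395 − 1.028) / (3.353 − 1.028) = 1.09 km.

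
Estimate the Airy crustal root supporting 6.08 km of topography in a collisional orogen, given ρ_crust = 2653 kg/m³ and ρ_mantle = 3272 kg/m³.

26.1 km

Balancing pressure at the compensation depth: the weight of the topography is balanced by the buoyancy of the root, ρ_c h = (ρ_m − ρ_c) r.
r = h · ρ_c / (ρ_m − ρ_c) = 6.08 km × 2653 / (3272 − 2653) = 26.1 km.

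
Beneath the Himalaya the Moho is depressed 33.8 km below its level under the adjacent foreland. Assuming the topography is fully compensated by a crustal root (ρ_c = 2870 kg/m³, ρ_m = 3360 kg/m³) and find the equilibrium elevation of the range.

For local isostatic compensation: ρ_c h = (ρ_m − ρ_c) r.
h = r (ρ_m − ρ_c) / ρ_c = 33.8 km × (3360 − 2870) / 2870 = 5.77 km.

5.77 km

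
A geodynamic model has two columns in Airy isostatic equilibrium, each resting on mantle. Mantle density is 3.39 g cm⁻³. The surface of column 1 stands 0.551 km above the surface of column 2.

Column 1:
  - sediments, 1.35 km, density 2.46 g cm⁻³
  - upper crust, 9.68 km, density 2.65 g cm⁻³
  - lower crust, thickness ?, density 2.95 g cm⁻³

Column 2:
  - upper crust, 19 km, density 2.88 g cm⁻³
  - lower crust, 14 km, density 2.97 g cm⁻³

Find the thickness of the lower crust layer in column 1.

Take the compensation level at the base of the deeper column (depth z_c below the surface of column 1) and equate Σ ρ_i t_i down to z_c; mantle fills any gap and the z_c terms cancel.
Column 1: 1.35×2.46 + 9.68×2.65 + x×2.95 + (z_c − 11.03 − x)×3.39
Column 2: 0.551×0 + 19×2.88 + 14×2.97 + (z_c − 0.551 − 33)×3.39
The z_c×3.39 term appears on both sides and cancels. Collect the known terms of each column as K = Σ(ρt)_known − 3.39 × (depth of known layers): K_1 = 28.973 − 3.39×11.03 = −8.4187; K_2 = 96.3 − 3.39×(0.551 + 33) = −17.43789.
Balance: K_1 − x×(3.39 − 2.95) = K_2, so x = (K_1 − K_2)/(3.39 − 2.95) = 9.01919/0.44 = 20.5 km.

20.5 km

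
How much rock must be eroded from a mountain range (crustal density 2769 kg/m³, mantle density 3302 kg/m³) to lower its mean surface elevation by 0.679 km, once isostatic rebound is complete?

4.21 km

Net drop Δ = e − u = e − e ρ_c/ρ_m = e (ρ_m − ρ_c)/ρ_m.
e = Δ ρ_m/(ρ_m − ρ_c) = 0.679 km × 3302/533 = 4.21 km.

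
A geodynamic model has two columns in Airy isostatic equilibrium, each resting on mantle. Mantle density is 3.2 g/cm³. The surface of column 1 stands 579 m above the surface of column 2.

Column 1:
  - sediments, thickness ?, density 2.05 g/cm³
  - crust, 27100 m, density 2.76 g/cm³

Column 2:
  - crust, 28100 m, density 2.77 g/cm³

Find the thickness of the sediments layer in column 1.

1750 m

Take the compensation level at the base of the deeper column (depth z_c below the surface of column 1) and equate Σ ρ_i t_i down to z_c; mantle fills any gap and the z_c terms cancel.
Column 1: x×2.05 + 27100×2.76 + (z_c − 27100 − x)×3.2
Column 2: 579×0 + 28100×2.77 + (z_c − 579 − 28100)×3.2
The z_c×3.2 term appears on both sides and cancels. Collect the known terms of each column as K = Σ(ρt)_known − 3.2 × (depth of known layers): K_1 = 74796 − 3.2×27100 = −11924; K_2 = 77837 − 3.2×(579 + 28100) = −13935.8.
Balance: K_1 − x×(3.2 − 2.05) = K_2, so x = (K_1 − K_2)/(3.2 − 2.05) = 2011.8/1.15 = 1750 m.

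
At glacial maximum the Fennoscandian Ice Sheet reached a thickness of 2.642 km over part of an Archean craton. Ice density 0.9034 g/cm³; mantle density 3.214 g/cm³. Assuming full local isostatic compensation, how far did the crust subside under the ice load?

For local isostatic compensation: the ice load ρ_ice t is balanced by mantle displaced below, ρ_m s.
s = t ρ_ice / ρ_m = 2.642 km × 0.9034/3.214 = 0.743 km.

0.743 km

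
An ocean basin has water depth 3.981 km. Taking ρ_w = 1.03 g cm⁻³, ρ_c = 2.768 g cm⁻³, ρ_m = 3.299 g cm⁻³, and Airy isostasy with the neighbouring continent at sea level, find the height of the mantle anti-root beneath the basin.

By Archimedes' principle applied to the lithosphere: replacing crust with seawater at the top is compensated by replacing crust with mantle at the base: d (ρ_c − ρ_w) = a (ρ_m − ρ_c).
a = d (ρ_c − ρ_w)/(ρ_m − ρ_c) = 3.981 km × 1.738/0.531 = 13 km.

13 km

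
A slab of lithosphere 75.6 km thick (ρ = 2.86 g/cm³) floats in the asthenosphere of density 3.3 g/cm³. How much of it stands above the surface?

Floating equilibrium: submerged depth d = t ρ_obj/ρ_fluid = 75.6 km × 2.86/3.3 = 65.52 km.
Freeboard = t − d = 75.6 km − 65.52 km = 10.1 km.

10.1 km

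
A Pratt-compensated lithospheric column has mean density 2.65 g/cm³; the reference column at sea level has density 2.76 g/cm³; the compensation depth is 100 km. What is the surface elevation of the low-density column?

4.15 km

ρ_ref D = ρ (D + h) → h = D (ρ_ref − ρ)/ρ.
h = 100 km × (2.76 − 2.65)/2.65 = 4.15 km.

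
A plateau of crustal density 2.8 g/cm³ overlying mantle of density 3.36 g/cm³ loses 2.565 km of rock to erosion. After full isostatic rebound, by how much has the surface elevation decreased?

0.427 km

Rebound u = e ρ_c/ρ_m = 2.565 km × 2.8/3.36 = 2.138 km.
Net surface drop = e − u = 2.565 km − 2.138 km = e (ρ_m − ρ_c)/ρ_m = 0.427 km.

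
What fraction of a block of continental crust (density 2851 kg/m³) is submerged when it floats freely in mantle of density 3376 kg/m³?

Submerged fraction = ρ_obj/ρ_fluid = 2851/3376 = 84.4%.

84.4%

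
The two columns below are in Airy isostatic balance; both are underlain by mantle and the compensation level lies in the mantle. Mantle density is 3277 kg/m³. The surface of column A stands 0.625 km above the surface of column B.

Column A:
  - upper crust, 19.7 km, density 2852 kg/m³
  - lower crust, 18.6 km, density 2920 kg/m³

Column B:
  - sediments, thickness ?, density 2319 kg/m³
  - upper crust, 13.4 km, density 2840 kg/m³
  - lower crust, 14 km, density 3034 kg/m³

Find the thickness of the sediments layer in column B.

3.87 km

Take the compensation level at the base of the deeper column (depth z_c below the surface of column A) and equate Σ ρ_i t_i down to z_c; mantle fills any gap and the z_c terms cancel.
Column A: 19.7×2852 + 18.6×2920 + (z_c − 38.3)×3277
Column B: 0.625×0 + x×2319 + 13.4×2840 + 14×3034 + (z_c − 0.625 − 27.4 − x)×3277
The z_c×3277 term appears on both sides and cancels. Collect the known terms of each column as K = Σ(ρt)_known − 3277 × (depth of known layers): K_A = 110496.4 − 3277×38.3 = −15012.7; K_B = 80532 − 3277×(0.625 + 27.4) = −11305.925.
Balance: K_A = K_B − x×(3277 − 2319), so x = (K_B − K_A)/(3277 − 2319) = 3706.78/958 = 3.87 km.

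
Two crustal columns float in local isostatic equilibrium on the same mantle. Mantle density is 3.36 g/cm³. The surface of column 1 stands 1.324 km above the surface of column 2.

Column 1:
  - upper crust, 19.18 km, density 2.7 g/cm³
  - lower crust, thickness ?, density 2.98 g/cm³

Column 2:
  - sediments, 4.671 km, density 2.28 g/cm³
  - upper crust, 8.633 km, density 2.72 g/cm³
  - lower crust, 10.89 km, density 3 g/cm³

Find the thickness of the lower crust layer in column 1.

16.5 km

Take the compensation level at the base of the deeper column (depth z_c below the surface of column 1) and equate Σ ρ_i t_i down to z_c; mantle fills any gap and the z_c terms cancel.
Column 1: 19.18×2.7 + x×2.98 + (z_c − 19.18 − x)×3.36
Column 2: 1.324×0 + 4.671×2.28 + 8.633×2.72 + 10.89×3 + (z_c − 1.324 − 24.194)×3.36
The z_c×3.36 term appears on both sides and cancels. Collect the known terms of each column as K = Σ(ρt)_known − 3.36 × (depth of known layers): K_1 = 51.786 − 3.36×19.18 = −12.6588; K_2 = 66.80164 − 3.36×(1.324 + 24.194) = −18.93884.
Balance: K_1 − x×(3.36 − 2.98) = K_2, so x = (K_1 − K_2)/(3.36 − 2.98) = 6.28004/0.38 = 16.5 km.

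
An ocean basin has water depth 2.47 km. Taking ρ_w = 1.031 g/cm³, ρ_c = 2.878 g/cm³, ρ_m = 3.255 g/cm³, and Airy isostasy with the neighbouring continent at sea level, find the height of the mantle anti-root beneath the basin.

12.1 km

By Archimedes' principle applied to the lithosphere: replacing crust with seawater at the top is compensated by replacing crust with mantle at the base: d (ρ_c − ρ_w) = a (ρ_m − ρ_c).
a = d (ρ_c − ρ_w)/(ρ_m − ρ_c) = 2.47 km × 1.847/0.377 = 12.1 km.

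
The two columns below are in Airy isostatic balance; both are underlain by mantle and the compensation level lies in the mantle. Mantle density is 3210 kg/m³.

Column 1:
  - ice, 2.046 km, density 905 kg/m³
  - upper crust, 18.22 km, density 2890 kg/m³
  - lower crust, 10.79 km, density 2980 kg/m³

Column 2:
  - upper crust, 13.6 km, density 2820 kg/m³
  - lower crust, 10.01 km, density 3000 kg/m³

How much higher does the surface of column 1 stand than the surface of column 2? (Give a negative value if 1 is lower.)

1.75 km

For any compensation level in the mantle, the mantle terms cancel and isostasy reduces to e = (Σt_1 − Σt_2) − (Σ(ρt)_1 − Σ(ρt)_2) / ρ_m.
Σt_1 = 31.056 km; Σt_2 = 23.61 km; Σ(ρt)_1 = 86661.63; Σ(ρt)_2 = 68382 (in km·kg/m³).
e = (31.056 − 23.61) − (86661.63 − 68382) / 3210 = 1.75 km.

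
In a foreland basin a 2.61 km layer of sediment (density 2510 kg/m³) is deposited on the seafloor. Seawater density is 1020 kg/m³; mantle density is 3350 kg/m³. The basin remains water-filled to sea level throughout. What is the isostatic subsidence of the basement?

1.67 km

Submarine loading: the sediment displaces seawater, and the subsidence is in turn flooded, so s (ρ_m − ρ_w) = t (ρ_sed − ρ_w).
s = 2.61 km × (2510 − 1020) / (3350 − 1020) = 1.67 km.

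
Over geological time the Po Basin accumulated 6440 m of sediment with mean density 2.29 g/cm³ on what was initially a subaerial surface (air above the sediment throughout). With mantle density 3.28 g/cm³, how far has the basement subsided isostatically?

Subaerial load: s = t ρ_sed / ρ_m = 6440 m × 2.29/3.28 = 4500 m.

4500 m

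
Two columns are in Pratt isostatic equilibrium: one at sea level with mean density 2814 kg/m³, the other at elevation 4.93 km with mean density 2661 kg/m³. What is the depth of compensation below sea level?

85.7 km

ρ_ref D = ρ (D + h) → D (ρ_ref − ρ) = ρ h.
D = ρ h/(ρ_ref − ρ) = 2661 × 4.93 km/(2814 − 2661) = 85.7 km.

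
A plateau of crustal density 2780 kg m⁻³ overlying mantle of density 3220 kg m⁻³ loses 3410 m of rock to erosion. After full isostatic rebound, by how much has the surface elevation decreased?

466 m

Rebound u = e ρ_c/ρ_m = 3410 m × 2780/3220 = 2944 m.
Net surface drop = e − u = 3410 m − 2944 m = e (ρ_m − ρ_c)/ρ_m = 466 m.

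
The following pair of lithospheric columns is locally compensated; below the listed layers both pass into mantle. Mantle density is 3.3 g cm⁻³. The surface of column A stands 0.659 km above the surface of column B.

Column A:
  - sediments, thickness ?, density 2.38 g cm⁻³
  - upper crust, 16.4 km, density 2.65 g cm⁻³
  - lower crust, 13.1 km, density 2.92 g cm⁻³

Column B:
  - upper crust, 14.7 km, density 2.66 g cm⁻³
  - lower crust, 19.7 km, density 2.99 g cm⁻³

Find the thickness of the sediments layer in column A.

2.23 km

Take the compensation level at the base of the deeper column (depth z_c below the surface of column A) and equate Σ ρ_i t_i down to z_c; mantle fills any gap and the z_c terms cancel.
Column A: x×2.38 + 16.4×2.65 + 13.1×2.92 + (z_c − 29.5 − x)×3.3
Column B: 0.659×0 + 14.7×2.66 + 19.7×2.99 + (z_c − 0.659 − 34.4)×3.3
The z_c×3.3 term appears on both sides and cancels. Collect the known terms of each column as K = Σ(ρt)_known − 3.3 × (depth of known layers): K_A = 81.712 − 3.3×29.5 = −15.638; K_B = 98.005 − 3.3×(0.659 + 34.4) = −17.6897.
Balance: K_A − x×(3.3 − 2.38) = K_B, so x = (K_A − K_B)/(3.3 − 2.38) = 2.0517/0.92 = 2.23 km.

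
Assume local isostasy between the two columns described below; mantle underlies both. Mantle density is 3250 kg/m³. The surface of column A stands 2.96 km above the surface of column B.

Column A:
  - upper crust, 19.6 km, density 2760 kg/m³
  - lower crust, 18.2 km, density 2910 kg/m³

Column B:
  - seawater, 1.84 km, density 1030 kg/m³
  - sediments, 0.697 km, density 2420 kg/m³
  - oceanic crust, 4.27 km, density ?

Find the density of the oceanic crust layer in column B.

Take the compensation level at the base of the deeper column (depth z_c below the surface of column A) and equate Σ ρ_i t_i down to z_c; mantle fills any gap and the z_c terms cancel.
Column A: 19.6×2760 + 18.2×2910 + (z_c − 37.8)×3250
Column B: 2.96×0 + 1.84×1030 + 0.697×2420 + 4.27×ρ + (z_c − 2.96 − 6.807)×3250
The z_c×3250 term appears on both sides and cancels. Collect the known terms of each column as K = Σ(ρt)_known − 3250 × (depth of known layers): K_A = 107058 − 3250×37.8 = −15792; K_B = 3581.94 − 3250×(2.96 + 6.807) = −28160.81.
Balance: K_A = K_B + 4.27×ρ, so ρ = (K_A − K_B)/4.27 = 12368.8/4.27 = 2900 kg/m³.

2900 kg/m³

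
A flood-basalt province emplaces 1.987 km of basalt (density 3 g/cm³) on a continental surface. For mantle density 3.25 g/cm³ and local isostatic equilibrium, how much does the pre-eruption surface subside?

1.83 km

Subaerial loading: s = t ρ_load / ρ_m.
s = 1.987 km × 3/3.25 = 1.83 km.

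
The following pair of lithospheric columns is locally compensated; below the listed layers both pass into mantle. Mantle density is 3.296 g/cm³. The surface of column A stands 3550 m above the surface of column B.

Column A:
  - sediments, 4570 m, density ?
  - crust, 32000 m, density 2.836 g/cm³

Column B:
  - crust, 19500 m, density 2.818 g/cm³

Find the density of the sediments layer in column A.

1.92 g/cm³

Take the compensation level at the base of the deeper column (depth z_c below the surface of column A) and equate Σ ρ_i t_i down to z_c; mantle fills any gap and the z_c terms cancel.
Column A: 4570×ρ + 32000×2.836 + (z_c − 36570)×3.296
Column B: 3550×0 + 19500×2.818 + (z_c − 3550 − 19500)×3.296
The z_c×3.296 term appears on both sides and cancels. Collect the known terms of each column as K = Σ(ρt)_known − 3.296 × (depth of known layers): K_A = 90752 − 3.296×36570 = −29782.72; K_B = 54951 − 3.296×(3550 + 19500) = −21021.8.
Balance: K_A + 4570×ρ = K_B, so ρ = (K_B − K_A)/4570 = 8760.92/4570 = 1.92 g/cm³.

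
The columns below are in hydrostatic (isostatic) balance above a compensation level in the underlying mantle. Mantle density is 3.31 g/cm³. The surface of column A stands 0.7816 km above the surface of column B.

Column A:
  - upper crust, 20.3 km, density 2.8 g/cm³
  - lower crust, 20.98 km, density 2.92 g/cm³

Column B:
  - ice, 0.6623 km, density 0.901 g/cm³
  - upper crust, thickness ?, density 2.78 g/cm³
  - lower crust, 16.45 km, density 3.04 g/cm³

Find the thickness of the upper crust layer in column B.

18.7 km

Take the compensation level at the base of the deeper column (depth z_c below the surface of column A) and equate Σ ρ_i t_i down to z_c; mantle fills any gap and the z_c terms cancel.
Column A: 20.3×2.8 + 20.98×2.92 + (z_c − 41.28)×3.31
Column B: 0.7816×0 + 0.6623×0.901 + x×2.78 + 16.45×3.04 + (z_c − 0.7816 − 17.1123 − x)×3.31
The z_c×3.31 term appears on both sides and cancels. Collect the known terms of each column as K = Σ(ρt)_known − 3.31 × (depth of known layers): K_A = 118.1016 − 3.31×41.28 = −18.5352; K_B = 50.6047323 − 3.31×(0.7816 + 17.1123) = −8.6240767.
Balance: K_A = K_B − x×(3.31 − 2.78), so x = (K_B − K_A)/(3.31 − 2.78) = 9.91112/0.53 = 18.7 km.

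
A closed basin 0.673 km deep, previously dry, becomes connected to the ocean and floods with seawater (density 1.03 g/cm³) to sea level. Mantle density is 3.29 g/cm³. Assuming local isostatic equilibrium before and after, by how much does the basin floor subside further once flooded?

0.307 km

After flooding the water column is d + s deep. Its weight must equal the weight of mantle displaced by the extra subsidence s: (d + s) ρ_w = s ρ_m.
s = d ρ_w / (ρ_m − ρ_w) = 0.673 km × 1.03/(3.29 − 1.03) = 0.307 km.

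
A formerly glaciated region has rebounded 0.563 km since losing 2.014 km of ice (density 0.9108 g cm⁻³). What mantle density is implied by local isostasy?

3.26 g cm⁻³

ρ_m = ρ_ice t / u = 0.9108 × 2.014 km/0.563 km = 3.26 g cm⁻³.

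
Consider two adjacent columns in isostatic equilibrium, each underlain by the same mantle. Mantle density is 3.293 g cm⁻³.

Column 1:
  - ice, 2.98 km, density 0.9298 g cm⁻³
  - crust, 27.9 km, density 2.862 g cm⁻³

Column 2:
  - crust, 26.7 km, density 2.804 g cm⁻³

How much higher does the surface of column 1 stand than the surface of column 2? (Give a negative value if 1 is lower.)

1.83 km

For any compensation level in the mantle, the mantle terms cancel and isostasy reduces to e = (Σt_1 − Σt_2) − (Σ(ρt)_1 − Σ(ρt)_2) / ρ_m.
Σt_1 = 30.88 km; Σt_2 = 26.7 km; Σ(ρt)_1 = 82.620604; Σ(ρt)_2 = 74.8668 (in km·g cm⁻³).
e = (30.88 − 26.7) − (82.620604 − 74.8668) / 3.293 = 1.83 km.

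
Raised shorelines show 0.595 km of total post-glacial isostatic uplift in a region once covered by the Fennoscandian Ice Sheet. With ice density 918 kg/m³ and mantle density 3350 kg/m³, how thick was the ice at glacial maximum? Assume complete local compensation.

u = t ρ_ice/ρ_m → t = u ρ_m/ρ_ice = 0.595 km × 3350/918 = 2.17 km.

2.17 km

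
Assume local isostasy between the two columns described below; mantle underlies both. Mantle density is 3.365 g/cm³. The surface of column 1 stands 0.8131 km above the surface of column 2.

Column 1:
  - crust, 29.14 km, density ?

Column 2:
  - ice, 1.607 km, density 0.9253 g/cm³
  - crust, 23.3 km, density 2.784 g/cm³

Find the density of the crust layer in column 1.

Take the compensation level at the base of the deeper column (depth z_c below the surface of column 1) and equate Σ ρ_i t_i down to z_c; mantle fills any gap and the z_c terms cancel.
Column 1: 29.14×ρ + (z_c − 29.14)×3.365
Column 2: 0.8131×0 + 1.607×0.9253 + 23.3×2.784 + (z_c − 0.8131 − 24.907)×3.365
The z_c×3.365 term appears on both sides and cancels. Collect the known terms of each column as K = Σ(ρt)_known − 3.365 × (depth of known layers): K_1 = 0 − 3.365×29.14 = −98.0561; K_2 = 66.3541571 − 3.365×(0.8131 + 24.907) = −20.1939794.
Balance: K_1 + 29.14×ρ = K_2, so ρ = (K_2 − K_1)/29.14 = 77.8621/29.14 = 2.67 g/cm³.

2.67 g/cm³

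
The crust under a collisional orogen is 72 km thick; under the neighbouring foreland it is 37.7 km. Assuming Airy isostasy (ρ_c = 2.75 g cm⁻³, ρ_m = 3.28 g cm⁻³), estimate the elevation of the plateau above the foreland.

Excess crust Δ = 72 km − 37.7 km = 34.3 km, split between elevation h and root r with h + r = Δ.
Airy balance ρ_c h = (ρ_m − ρ_c) r gives r = h ρ_c/(ρ_m − ρ_c), so h (1 + ρ_c/(ρ_m − ρ_c)) = Δ, i.e. h = Δ (ρ_m − ρ_c)/ρ_m.
h = 34.3 km × 0.53/3.28 = 5.54 km.

5.54 km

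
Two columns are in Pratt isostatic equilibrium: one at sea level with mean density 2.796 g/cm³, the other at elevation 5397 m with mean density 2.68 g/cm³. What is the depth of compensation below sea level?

125000 m

ρ_ref D = ρ (D + h) → D (ρ_ref − ρ) = ρ h.
D = ρ h/(ρ_ref − ρ) = 2.68 × 5397 m/(2.796 − 2.68) = 125000 m.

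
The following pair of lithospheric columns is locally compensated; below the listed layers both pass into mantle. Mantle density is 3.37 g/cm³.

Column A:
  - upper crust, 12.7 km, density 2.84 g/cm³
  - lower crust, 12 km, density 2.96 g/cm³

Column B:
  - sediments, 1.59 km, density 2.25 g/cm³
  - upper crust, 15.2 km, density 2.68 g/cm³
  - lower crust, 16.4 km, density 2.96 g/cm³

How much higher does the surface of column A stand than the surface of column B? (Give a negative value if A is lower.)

−2.18 km

For any compensation level in the mantle, the mantle terms cancel and isostasy reduces to e = (Σt_A − Σt_B) − (Σ(ρt)_A − Σ(ρt)_B) / ρ_m.
Σt_A = 24.7 km; Σt_B = 33.19 km; Σ(ρt)_A = 71.588; Σ(ρt)_B = 92.8575 (in km·g/cm³).
e = (24.7 − 33.19) − (71.588 − 92.8575) / 3.37 = −2.18 km.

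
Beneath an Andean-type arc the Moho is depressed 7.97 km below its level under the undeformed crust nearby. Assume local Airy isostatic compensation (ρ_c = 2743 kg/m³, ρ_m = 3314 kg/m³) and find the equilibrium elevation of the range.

1.66 km

Balancing pressure at the compensation depth: ρ_c h = (ρ_m − ρ_c) r.
h = r (ρ_m − ρ_c) / ρ_c = 7.97 km × (3314 − 2743) / 2743 = 1.66 km.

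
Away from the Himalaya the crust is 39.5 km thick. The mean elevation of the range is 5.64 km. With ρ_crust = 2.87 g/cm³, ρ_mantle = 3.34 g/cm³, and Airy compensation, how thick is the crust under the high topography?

Root depth r = h ρ_c / (ρ_m − ρ_c) = 5.64 km × 2.87 / 0.47 = 34.44 km.
Total thickness = T + h + r = 39.5 km + 5.64 km + 34.44 km = 79.6 km.

79.6 km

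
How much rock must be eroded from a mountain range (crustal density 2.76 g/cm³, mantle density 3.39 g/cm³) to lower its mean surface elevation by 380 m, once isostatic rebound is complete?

Net drop Δ = e − u = e − e ρ_c/ρ_m = e (ρ_m − ρ_c)/ρ_m.
e = Δ ρ_m/(ρ_m − ρ_c) = 380 m × 3.39/0.63 = 2040 m.

2040 m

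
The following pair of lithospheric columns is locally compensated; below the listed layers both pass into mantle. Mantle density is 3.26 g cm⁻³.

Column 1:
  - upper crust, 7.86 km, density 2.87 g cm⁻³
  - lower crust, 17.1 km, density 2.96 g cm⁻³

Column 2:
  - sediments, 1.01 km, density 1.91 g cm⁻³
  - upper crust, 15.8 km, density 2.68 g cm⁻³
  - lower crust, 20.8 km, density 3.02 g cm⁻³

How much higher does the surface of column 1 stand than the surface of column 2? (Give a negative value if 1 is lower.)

−2.25 km

For any compensation level in the mantle, the mantle terms cancel and isostasy reduces to e = (Σt_1 − Σt_2) − (Σ(ρt)_1 − Σ(ρt)_2) / ρ_m.
Σt_1 = 24.96 km; Σt_2 = 37.61 km; Σ(ρt)_1 = 73.1742; Σ(ρt)_2 = 107.0891 (in km·g cm⁻³).
e = (24.96 − 37.61) − (73.1742 − 107.0891) / 3.26 = −2.25 km.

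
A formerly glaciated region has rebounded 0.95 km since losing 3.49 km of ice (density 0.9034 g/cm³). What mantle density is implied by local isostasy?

3.32 g/cm³

ρ_m = ρ_ice t / u = 0.9034 × 3.49 km/0.95 km = 3.32 g/cm³.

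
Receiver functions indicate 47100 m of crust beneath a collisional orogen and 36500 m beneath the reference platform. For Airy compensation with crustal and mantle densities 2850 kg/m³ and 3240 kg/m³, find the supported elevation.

Excess crust Δ = 47100 m − 36500 m = 10600 m, split between elevation h and root r with h + r = Δ.
Airy balance ρ_c h = (ρ_m − ρ_c) r gives r = h ρ_c/(ρ_m − ρ_c), so h (1 + ρ_c/(ρ_m − ρ_c)) = Δ, i.e. h = Δ (ρ_m − ρ_c)/ρ_m.
h = 10600 m × 390/3240 = 1280 m.

1280 m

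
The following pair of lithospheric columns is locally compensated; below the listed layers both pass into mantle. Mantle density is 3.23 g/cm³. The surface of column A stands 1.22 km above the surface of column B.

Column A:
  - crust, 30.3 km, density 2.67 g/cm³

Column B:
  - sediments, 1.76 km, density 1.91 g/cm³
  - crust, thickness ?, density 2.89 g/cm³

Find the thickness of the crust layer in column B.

Take the compensation level at the base of the deeper column (depth z_c below the surface of column A) and equate Σ ρ_i t_i down to z_c; mantle fills any gap and the z_c terms cancel.
Column A: 30.3×2.67 + (z_c − 30.3)×3.23
Column B: 1.22×0 + 1.76×1.91 + x×2.89 + (z_c − 1.22 − 1.76 − x)×3.23
The z_c×3.23 term appears on both sides and cancels. Collect the known terms of each column as K = Σ(ρt)_known − 3.23 × (depth of known layers): K_A = 80.901 − 3.23×30.3 = −16.968; K_B = 3.3616 − 3.23×(1.22 + 1.76) = −6.2638.
Balance: K_A = K_B − x×(3.23 − 2.89), so x = (K_B − K_A)/(3.23 − 2.89) = 10.7042/0.34 = 31.5 km.

31.5 km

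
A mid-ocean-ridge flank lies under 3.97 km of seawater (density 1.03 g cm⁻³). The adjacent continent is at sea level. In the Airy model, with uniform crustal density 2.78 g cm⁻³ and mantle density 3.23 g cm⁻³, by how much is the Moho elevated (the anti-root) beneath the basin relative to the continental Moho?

By Archimedes' principle applied to the lithosphere: replacing crust with seawater at the top is compensated by replacing crust with mantle at the base: d (ρ_c − ρ_w) = a (ρ_m − ρ_c).
a = d (ρ_c − ρ_w)/(ρ_m − ρ_c) = 3.97 km × 1.75/0.45 = 15.4 km.

15.4 km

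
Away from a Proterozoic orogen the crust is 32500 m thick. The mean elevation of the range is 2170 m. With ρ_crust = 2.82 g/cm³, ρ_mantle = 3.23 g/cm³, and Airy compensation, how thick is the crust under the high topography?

Root depth r = h ρ_c / (ρ_m − ρ_c) = 2170 m × 2.82 / 0.41 = 14930 m.
Total thickness = T + h + r = 32500 m + 2170 m + 14930 m = 49600 m.

49600 m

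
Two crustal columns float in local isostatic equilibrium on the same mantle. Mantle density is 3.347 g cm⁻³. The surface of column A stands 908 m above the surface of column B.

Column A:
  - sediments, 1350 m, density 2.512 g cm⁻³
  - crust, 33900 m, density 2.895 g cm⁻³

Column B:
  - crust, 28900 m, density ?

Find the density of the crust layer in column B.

2.88 g cm⁻³

Take the compensation level at the base of the deeper column (depth z_c below the surface of column A) and equate Σ ρ_i t_i down to z_c; mantle fills any gap and the z_c terms cancel.
Column A: 1350×2.512 + 33900×2.895 + (z_c − 35250)×3.347
Column B: 908×0 + 28900×ρ + (z_c − 908 − 28900)×3.347
The z_c×3.347 term appears on both sides and cancels. Collect the known terms of each column as K = Σ(ρt)_known − 3.347 × (depth of known layers): K_A = 101531.7 − 3.347×35250 = −16450.05; K_B = 0 − 3.347×(908 + 28900) = −99767.376.
Balance: K_A = K_B + 28900×ρ, so ρ = (K_A − K_B)/28900 = 83317.3/28900 = 2.88 g cm⁻³.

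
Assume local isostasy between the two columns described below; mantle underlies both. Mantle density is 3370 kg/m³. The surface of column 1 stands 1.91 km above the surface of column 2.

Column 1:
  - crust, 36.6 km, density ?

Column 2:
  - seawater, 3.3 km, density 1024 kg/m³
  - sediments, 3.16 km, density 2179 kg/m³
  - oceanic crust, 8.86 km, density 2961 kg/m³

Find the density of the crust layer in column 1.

2780 kg/m³

Take the compensation level at the base of the deeper column (depth z_c below the surface of column 1) and equate Σ ρ_i t_i down to z_c; mantle fills any gap and the z_c terms cancel.
Column 1: 36.6×ρ + (z_c − 36.6)×3370
Column 2: 1.91×0 + 3.3×1024 + 3.16×2179 + 8.86×2961 + (z_c − 1.91 − 15.32)×3370
The z_c×3370 term appears on both sides and cancels. Collect the known terms of each column as K = Σ(ρt)_known − 3370 × (depth of known layers): K_1 = 0 − 3370×36.6 = −123342; K_2 = 36499.3 − 3370×(1.91 + 15.32) = −21565.8.
Balance: K_1 + 36.6×ρ = K_2, so ρ = (K_2 − K_1)/36.6 = 101776/36.6 = 2780 kg/m³.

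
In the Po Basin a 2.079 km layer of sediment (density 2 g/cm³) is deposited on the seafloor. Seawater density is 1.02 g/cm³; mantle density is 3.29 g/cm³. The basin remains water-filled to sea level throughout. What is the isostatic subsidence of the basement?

0.898 km

Submarine loading: the sediment displaces seawater, and the subsidence is in turn flooded, so s (ρ_m − ρ_w) = t (ρ_sed − ρ_w).
s = 2.079 km × (2 − 1.02) / (3.29 − 1.02) = 0.898 km.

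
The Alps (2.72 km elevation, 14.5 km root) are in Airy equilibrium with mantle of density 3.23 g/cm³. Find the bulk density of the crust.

ρ_c h = (ρ_m − ρ_c) r → ρ_c (h + r) = ρ_m r → ρ_c = ρ_m r / (h + r).
ρ_c = 3.23 × 14.5 km / (2.72 km + 14.5 km) = 2.72 g/cm³.

2.72 g/cm³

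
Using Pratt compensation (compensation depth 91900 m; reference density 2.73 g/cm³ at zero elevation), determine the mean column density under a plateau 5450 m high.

Pratt balance: ρ_ref D = ρ (D + h).
ρ = ρ_ref D/(D + h) = 2.73 × 91900 m/(91900 m + 5450 m) = 2.58 g/cm³.

2.58 g/cm³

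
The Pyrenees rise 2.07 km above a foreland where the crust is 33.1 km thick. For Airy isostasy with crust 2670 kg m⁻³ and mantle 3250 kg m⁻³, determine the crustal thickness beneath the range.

Root depth r = h ρ_c / (ρ_m − ρ_c) = 2.07 km × 2670 / 580 = 9.529 km.
Total thickness = T + h + r = 33.1 km + 2.07 km + 9.529 km = 44.7 km.

44.7 km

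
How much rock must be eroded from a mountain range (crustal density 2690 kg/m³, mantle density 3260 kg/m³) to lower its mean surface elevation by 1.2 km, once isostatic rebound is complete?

6.86 km

Net drop Δ = e − u = e − e ρ_c/ρ_m = e (ρ_m − ρ_c)/ρ_m.
e = Δ ρ_m/(ρ_m − ρ_c) = 1.2 km × 3260/570 = 6.86 km.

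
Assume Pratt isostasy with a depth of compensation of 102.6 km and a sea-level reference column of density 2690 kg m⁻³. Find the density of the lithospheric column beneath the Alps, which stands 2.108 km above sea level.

2640 kg m⁻³

Pratt balance: ρ_ref D = ρ (D + h).
ρ = ρ_ref D/(D + h) = 2690 × 102.6 km/(102.6 km + 2.108 km) = 2640 kg m⁻³.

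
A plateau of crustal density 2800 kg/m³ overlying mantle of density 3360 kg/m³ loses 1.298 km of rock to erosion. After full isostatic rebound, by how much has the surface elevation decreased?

Rebound u = e ρ_c/ρ_m = 1.298 km × 2800/3360 = 1.082 km.
Net surface drop = e − u = 1.298 km − 1.082 km = e (ρ_m − ρ_c)/ρ_m = 0.216 km.

0.216 km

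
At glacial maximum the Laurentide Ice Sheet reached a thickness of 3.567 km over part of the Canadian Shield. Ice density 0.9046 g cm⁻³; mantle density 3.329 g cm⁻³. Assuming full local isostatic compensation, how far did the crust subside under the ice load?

In Airy isostatic equilibrium: the ice load ρ_ice t is balanced by mantle displaced below, ρ_m s.
s = t ρ_ice / ρ_m = 3.567 km × 0.9046/3.329 = 0.969 km.

0.969 km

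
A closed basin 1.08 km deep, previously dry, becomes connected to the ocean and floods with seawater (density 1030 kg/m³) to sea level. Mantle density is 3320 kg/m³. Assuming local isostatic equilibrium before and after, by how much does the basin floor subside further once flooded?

0.486 km

After flooding the water column is d + s deep. Its weight must equal the weight of mantle displaced by the extra subsidence s: (d + s) ρ_w = s ρ_m.
s = d ρ_w / (ρ_m − ρ_w) = 1.08 km × 1030/(3320 − 1030) = 0.486 km.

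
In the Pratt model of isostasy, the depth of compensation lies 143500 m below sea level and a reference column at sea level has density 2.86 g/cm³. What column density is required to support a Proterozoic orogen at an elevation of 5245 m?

Pratt balance: ρ_ref D = ρ (D + h).
ρ = ρ_ref D/(D + h) = 2.86 × 143500 m/(143500 m + 5245 m) = 2.76 g/cm³.

2.76 g/cm³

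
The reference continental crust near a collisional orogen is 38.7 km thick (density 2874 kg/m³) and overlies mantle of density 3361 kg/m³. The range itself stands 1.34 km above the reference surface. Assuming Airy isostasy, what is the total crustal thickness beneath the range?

47.9 km

Root depth r = h ρ_c / (ρ_m − ρ_c) = 1.34 km × 2874 / 487 = 7.908 km.
Total thickness = T + h + r = 38.7 km + 1.34 km + 7.908 km = 47.9 km.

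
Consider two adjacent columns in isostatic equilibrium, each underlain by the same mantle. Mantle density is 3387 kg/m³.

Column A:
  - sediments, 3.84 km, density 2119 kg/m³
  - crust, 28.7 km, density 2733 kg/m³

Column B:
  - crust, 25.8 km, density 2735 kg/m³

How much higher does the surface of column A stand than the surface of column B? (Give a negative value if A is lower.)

For any compensation level in the mantle, the mantle terms cancel and isostasy reduces to e = (Σt_A − Σt_B) − (Σ(ρt)_A − Σ(ρt)_B) / ρ_m.
Σt_A = 32.54 km; Σt_B = 25.8 km; Σ(ρt)_A = 86574.06; Σ(ρt)_B = 70563 (in km·kg/m³).
e = (32.54 − 25.8) − (86574.06 − 70563) / 3387 = 2.01 km.

2.01 km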